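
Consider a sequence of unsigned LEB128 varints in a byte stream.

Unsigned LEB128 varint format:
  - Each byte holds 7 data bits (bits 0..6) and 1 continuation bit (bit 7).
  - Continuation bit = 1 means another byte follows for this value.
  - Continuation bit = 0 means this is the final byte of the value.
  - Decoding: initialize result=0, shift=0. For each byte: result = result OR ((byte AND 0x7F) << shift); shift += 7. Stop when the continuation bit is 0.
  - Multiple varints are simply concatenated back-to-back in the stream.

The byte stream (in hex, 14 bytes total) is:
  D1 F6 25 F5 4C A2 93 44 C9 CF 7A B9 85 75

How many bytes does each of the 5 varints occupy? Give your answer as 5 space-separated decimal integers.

Answer: 3 2 3 3 3

Derivation:
  byte[0]=0xD1 cont=1 payload=0x51=81: acc |= 81<<0 -> acc=81 shift=7
  byte[1]=0xF6 cont=1 payload=0x76=118: acc |= 118<<7 -> acc=15185 shift=14
  byte[2]=0x25 cont=0 payload=0x25=37: acc |= 37<<14 -> acc=621393 shift=21 [end]
Varint 1: bytes[0:3] = D1 F6 25 -> value 621393 (3 byte(s))
  byte[3]=0xF5 cont=1 payload=0x75=117: acc |= 117<<0 -> acc=117 shift=7
  byte[4]=0x4C cont=0 payload=0x4C=76: acc |= 76<<7 -> acc=9845 shift=14 [end]
Varint 2: bytes[3:5] = F5 4C -> value 9845 (2 byte(s))
  byte[5]=0xA2 cont=1 payload=0x22=34: acc |= 34<<0 -> acc=34 shift=7
  byte[6]=0x93 cont=1 payload=0x13=19: acc |= 19<<7 -> acc=2466 shift=14
  byte[7]=0x44 cont=0 payload=0x44=68: acc |= 68<<14 -> acc=1116578 shift=21 [end]
Varint 3: bytes[5:8] = A2 93 44 -> value 1116578 (3 byte(s))
  byte[8]=0xC9 cont=1 payload=0x49=73: acc |= 73<<0 -> acc=73 shift=7
  byte[9]=0xCF cont=1 payload=0x4F=79: acc |= 79<<7 -> acc=10185 shift=14
  byte[10]=0x7A cont=0 payload=0x7A=122: acc |= 122<<14 -> acc=2009033 shift=21 [end]
Varint 4: bytes[8:11] = C9 CF 7A -> value 2009033 (3 byte(s))
  byte[11]=0xB9 cont=1 payload=0x39=57: acc |= 57<<0 -> acc=57 shift=7
  byte[12]=0x85 cont=1 payload=0x05=5: acc |= 5<<7 -> acc=697 shift=14
  byte[13]=0x75 cont=0 payload=0x75=117: acc |= 117<<14 -> acc=1917625 shift=21 [end]
Varint 5: bytes[11:14] = B9 85 75 -> value 1917625 (3 byte(s))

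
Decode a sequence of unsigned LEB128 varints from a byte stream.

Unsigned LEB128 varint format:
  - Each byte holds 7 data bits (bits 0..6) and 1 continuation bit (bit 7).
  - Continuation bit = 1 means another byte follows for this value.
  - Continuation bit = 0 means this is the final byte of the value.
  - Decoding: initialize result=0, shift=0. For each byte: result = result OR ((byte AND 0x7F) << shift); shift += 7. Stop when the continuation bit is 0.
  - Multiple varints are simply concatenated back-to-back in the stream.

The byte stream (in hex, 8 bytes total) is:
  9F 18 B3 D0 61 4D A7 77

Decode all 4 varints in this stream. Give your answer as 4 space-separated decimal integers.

  byte[0]=0x9F cont=1 payload=0x1F=31: acc |= 31<<0 -> acc=31 shift=7
  byte[1]=0x18 cont=0 payload=0x18=24: acc |= 24<<7 -> acc=3103 shift=14 [end]
Varint 1: bytes[0:2] = 9F 18 -> value 3103 (2 byte(s))
  byte[2]=0xB3 cont=1 payload=0x33=51: acc |= 51<<0 -> acc=51 shift=7
  byte[3]=0xD0 cont=1 payload=0x50=80: acc |= 80<<7 -> acc=10291 shift=14
  byte[4]=0x61 cont=0 payload=0x61=97: acc |= 97<<14 -> acc=1599539 shift=21 [end]
Varint 2: bytes[2:5] = B3 D0 61 -> value 1599539 (3 byte(s))
  byte[5]=0x4D cont=0 payload=0x4D=77: acc |= 77<<0 -> acc=77 shift=7 [end]
Varint 3: bytes[5:6] = 4D -> value 77 (1 byte(s))
  byte[6]=0xA7 cont=1 payload=0x27=39: acc |= 39<<0 -> acc=39 shift=7
  byte[7]=0x77 cont=0 payload=0x77=119: acc |= 119<<7 -> acc=15271 shift=14 [end]
Varint 4: bytes[6:8] = A7 77 -> value 15271 (2 byte(s))

Answer: 3103 1599539 77 15271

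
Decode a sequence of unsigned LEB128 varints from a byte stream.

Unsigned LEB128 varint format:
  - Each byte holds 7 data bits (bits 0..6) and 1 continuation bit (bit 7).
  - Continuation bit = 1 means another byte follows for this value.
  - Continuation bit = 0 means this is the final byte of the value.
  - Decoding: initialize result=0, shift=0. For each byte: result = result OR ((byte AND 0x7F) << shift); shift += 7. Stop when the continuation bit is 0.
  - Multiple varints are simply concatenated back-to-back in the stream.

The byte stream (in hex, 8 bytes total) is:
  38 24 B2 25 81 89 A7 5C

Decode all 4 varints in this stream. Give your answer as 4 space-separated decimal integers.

Answer: 56 36 4786 193578113

Derivation:
  byte[0]=0x38 cont=0 payload=0x38=56: acc |= 56<<0 -> acc=56 shift=7 [end]
Varint 1: bytes[0:1] = 38 -> value 56 (1 byte(s))
  byte[1]=0x24 cont=0 payload=0x24=36: acc |= 36<<0 -> acc=36 shift=7 [end]
Varint 2: bytes[1:2] = 24 -> value 36 (1 byte(s))
  byte[2]=0xB2 cont=1 payload=0x32=50: acc |= 50<<0 -> acc=50 shift=7
  byte[3]=0x25 cont=0 payload=0x25=37: acc |= 37<<7 -> acc=4786 shift=14 [end]
Varint 3: bytes[2:4] = B2 25 -> value 4786 (2 byte(s))
  byte[4]=0x81 cont=1 payload=0x01=1: acc |= 1<<0 -> acc=1 shift=7
  byte[5]=0x89 cont=1 payload=0x09=9: acc |= 9<<7 -> acc=1153 shift=14
  byte[6]=0xA7 cont=1 payload=0x27=39: acc |= 39<<14 -> acc=640129 shift=21
  byte[7]=0x5C cont=0 payload=0x5C=92: acc |= 92<<21 -> acc=193578113 shift=28 [end]
Varint 4: bytes[4:8] = 81 89 A7 5C -> value 193578113 (4 byte(s))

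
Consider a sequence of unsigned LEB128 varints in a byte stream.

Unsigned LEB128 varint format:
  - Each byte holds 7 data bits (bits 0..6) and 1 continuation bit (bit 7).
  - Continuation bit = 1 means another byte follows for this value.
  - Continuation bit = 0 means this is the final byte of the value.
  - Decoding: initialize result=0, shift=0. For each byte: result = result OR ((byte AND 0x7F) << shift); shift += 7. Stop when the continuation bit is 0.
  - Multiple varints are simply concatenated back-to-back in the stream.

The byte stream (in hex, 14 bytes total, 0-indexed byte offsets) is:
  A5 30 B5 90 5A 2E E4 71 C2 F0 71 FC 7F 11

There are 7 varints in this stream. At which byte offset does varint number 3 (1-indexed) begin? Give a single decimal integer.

  byte[0]=0xA5 cont=1 payload=0x25=37: acc |= 37<<0 -> acc=37 shift=7
  byte[1]=0x30 cont=0 payload=0x30=48: acc |= 48<<7 -> acc=6181 shift=14 [end]
Varint 1: bytes[0:2] = A5 30 -> value 6181 (2 byte(s))
  byte[2]=0xB5 cont=1 payload=0x35=53: acc |= 53<<0 -> acc=53 shift=7
  byte[3]=0x90 cont=1 payload=0x10=16: acc |= 16<<7 -> acc=2101 shift=14
  byte[4]=0x5A cont=0 payload=0x5A=90: acc |= 90<<14 -> acc=1476661 shift=21 [end]
Varint 2: bytes[2:5] = B5 90 5A -> value 1476661 (3 byte(s))
  byte[5]=0x2E cont=0 payload=0x2E=46: acc |= 46<<0 -> acc=46 shift=7 [end]
Varint 3: bytes[5:6] = 2E -> value 46 (1 byte(s))
  byte[6]=0xE4 cont=1 payload=0x64=100: acc |= 100<<0 -> acc=100 shift=7
  byte[7]=0x71 cont=0 payload=0x71=113: acc |= 113<<7 -> acc=14564 shift=14 [end]
Varint 4: bytes[6:8] = E4 71 -> value 14564 (2 byte(s))
  byte[8]=0xC2 cont=1 payload=0x42=66: acc |= 66<<0 -> acc=66 shift=7
  byte[9]=0xF0 cont=1 payload=0x70=112: acc |= 112<<7 -> acc=14402 shift=14
  byte[10]=0x71 cont=0 payload=0x71=113: acc |= 113<<14 -> acc=1865794 shift=21 [end]
Varint 5: bytes[8:11] = C2 F0 71 -> value 1865794 (3 byte(s))
  byte[11]=0xFC cont=1 payload=0x7C=124: acc |= 124<<0 -> acc=124 shift=7
  byte[12]=0x7F cont=0 payload=0x7F=127: acc |= 127<<7 -> acc=16380 shift=14 [end]
Varint 6: bytes[11:13] = FC 7F -> value 16380 (2 byte(s))
  byte[13]=0x11 cont=0 payload=0x11=17: acc |= 17<<0 -> acc=17 shift=7 [end]
Varint 7: bytes[13:14] = 11 -> value 17 (1 byte(s))

Answer: 5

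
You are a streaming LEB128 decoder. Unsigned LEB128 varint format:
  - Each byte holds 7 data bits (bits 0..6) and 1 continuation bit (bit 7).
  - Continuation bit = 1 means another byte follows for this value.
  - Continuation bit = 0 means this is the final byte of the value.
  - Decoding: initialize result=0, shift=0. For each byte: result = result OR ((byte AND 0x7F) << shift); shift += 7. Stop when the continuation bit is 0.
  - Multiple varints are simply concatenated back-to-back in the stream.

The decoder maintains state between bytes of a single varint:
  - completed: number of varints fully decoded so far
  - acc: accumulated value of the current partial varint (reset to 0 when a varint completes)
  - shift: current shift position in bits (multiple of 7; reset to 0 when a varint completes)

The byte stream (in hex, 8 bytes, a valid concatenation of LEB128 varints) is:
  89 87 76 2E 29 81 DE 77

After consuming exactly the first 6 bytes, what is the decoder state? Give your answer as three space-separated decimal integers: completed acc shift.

byte[0]=0x89 cont=1 payload=0x09: acc |= 9<<0 -> completed=0 acc=9 shift=7
byte[1]=0x87 cont=1 payload=0x07: acc |= 7<<7 -> completed=0 acc=905 shift=14
byte[2]=0x76 cont=0 payload=0x76: varint #1 complete (value=1934217); reset -> completed=1 acc=0 shift=0
byte[3]=0x2E cont=0 payload=0x2E: varint #2 complete (value=46); reset -> completed=2 acc=0 shift=0
byte[4]=0x29 cont=0 payload=0x29: varint #3 complete (value=41); reset -> completed=3 acc=0 shift=0
byte[5]=0x81 cont=1 payload=0x01: acc |= 1<<0 -> completed=3 acc=1 shift=7

Answer: 3 1 7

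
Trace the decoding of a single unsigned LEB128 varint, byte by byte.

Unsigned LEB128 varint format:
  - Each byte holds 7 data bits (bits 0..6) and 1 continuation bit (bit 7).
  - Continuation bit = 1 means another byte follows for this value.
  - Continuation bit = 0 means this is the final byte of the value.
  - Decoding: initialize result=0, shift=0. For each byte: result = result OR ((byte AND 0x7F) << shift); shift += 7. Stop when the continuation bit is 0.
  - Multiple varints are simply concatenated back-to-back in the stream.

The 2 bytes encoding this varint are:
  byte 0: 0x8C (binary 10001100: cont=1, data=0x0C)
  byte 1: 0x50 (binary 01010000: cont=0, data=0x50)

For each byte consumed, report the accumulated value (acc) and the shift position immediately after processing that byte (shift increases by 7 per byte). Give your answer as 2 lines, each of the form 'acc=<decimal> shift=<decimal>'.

byte 0=0x8C: payload=0x0C=12, contrib = 12<<0 = 12; acc -> 12, shift -> 7
byte 1=0x50: payload=0x50=80, contrib = 80<<7 = 10240; acc -> 10252, shift -> 14

Answer: acc=12 shift=7
acc=10252 shift=14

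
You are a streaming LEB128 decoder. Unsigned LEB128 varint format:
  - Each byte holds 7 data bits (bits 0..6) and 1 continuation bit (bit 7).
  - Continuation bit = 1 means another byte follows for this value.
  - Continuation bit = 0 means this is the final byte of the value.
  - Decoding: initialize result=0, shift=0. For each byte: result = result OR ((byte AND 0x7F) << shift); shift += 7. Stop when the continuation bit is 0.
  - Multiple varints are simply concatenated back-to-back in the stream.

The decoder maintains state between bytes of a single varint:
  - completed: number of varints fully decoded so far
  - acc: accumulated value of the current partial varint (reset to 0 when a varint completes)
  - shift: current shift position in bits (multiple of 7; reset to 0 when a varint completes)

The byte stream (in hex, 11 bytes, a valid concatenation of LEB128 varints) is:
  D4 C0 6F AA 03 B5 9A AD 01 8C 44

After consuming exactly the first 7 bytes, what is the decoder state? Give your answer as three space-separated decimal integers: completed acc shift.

byte[0]=0xD4 cont=1 payload=0x54: acc |= 84<<0 -> completed=0 acc=84 shift=7
byte[1]=0xC0 cont=1 payload=0x40: acc |= 64<<7 -> completed=0 acc=8276 shift=14
byte[2]=0x6F cont=0 payload=0x6F: varint #1 complete (value=1826900); reset -> completed=1 acc=0 shift=0
byte[3]=0xAA cont=1 payload=0x2A: acc |= 42<<0 -> completed=1 acc=42 shift=7
byte[4]=0x03 cont=0 payload=0x03: varint #2 complete (value=426); reset -> completed=2 acc=0 shift=0
byte[5]=0xB5 cont=1 payload=0x35: acc |= 53<<0 -> completed=2 acc=53 shift=7
byte[6]=0x9A cont=1 payload=0x1A: acc |= 26<<7 -> completed=2 acc=3381 shift=14

Answer: 2 3381 14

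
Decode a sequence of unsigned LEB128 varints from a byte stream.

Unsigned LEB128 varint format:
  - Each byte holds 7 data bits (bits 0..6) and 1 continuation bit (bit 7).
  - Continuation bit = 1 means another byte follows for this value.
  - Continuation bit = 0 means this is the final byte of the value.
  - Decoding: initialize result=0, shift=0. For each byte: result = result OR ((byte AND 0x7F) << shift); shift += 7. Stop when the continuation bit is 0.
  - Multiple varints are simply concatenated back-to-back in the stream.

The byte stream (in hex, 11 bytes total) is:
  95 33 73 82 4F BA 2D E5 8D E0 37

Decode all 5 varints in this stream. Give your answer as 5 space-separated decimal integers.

Answer: 6549 115 10114 5818 116917989

Derivation:
  byte[0]=0x95 cont=1 payload=0x15=21: acc |= 21<<0 -> acc=21 shift=7
  byte[1]=0x33 cont=0 payload=0x33=51: acc |= 51<<7 -> acc=6549 shift=14 [end]
Varint 1: bytes[0:2] = 95 33 -> value 6549 (2 byte(s))
  byte[2]=0x73 cont=0 payload=0x73=115: acc |= 115<<0 -> acc=115 shift=7 [end]
Varint 2: bytes[2:3] = 73 -> value 115 (1 byte(s))
  byte[3]=0x82 cont=1 payload=0x02=2: acc |= 2<<0 -> acc=2 shift=7
  byte[4]=0x4F cont=0 payload=0x4F=79: acc |= 79<<7 -> acc=10114 shift=14 [end]
Varint 3: bytes[3:5] = 82 4F -> value 10114 (2 byte(s))
  byte[5]=0xBA cont=1 payload=0x3A=58: acc |= 58<<0 -> acc=58 shift=7
  byte[6]=0x2D cont=0 payload=0x2D=45: acc |= 45<<7 -> acc=5818 shift=14 [end]
Varint 4: bytes[5:7] = BA 2D -> value 5818 (2 byte(s))
  byte[7]=0xE5 cont=1 payload=0x65=101: acc |= 101<<0 -> acc=101 shift=7
  byte[8]=0x8D cont=1 payload=0x0D=13: acc |= 13<<7 -> acc=1765 shift=14
  byte[9]=0xE0 cont=1 payload=0x60=96: acc |= 96<<14 -> acc=1574629 shift=21
  byte[10]=0x37 cont=0 payload=0x37=55: acc |= 55<<21 -> acc=116917989 shift=28 [end]
Varint 5: bytes[7:11] = E5 8D E0 37 -> value 116917989 (4 byte(s))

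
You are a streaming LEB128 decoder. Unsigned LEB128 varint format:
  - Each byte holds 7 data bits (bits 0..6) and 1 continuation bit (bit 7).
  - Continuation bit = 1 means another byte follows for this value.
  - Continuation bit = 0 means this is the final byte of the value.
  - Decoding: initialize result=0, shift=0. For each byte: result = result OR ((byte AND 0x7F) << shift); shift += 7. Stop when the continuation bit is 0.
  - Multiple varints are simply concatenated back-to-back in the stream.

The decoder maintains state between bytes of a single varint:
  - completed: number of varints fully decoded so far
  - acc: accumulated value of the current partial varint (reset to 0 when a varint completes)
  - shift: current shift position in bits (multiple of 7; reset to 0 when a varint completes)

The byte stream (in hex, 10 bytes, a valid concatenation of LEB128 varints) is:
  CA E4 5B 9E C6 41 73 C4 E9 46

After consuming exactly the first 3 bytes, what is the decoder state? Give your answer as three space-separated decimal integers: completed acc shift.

Answer: 1 0 0

Derivation:
byte[0]=0xCA cont=1 payload=0x4A: acc |= 74<<0 -> completed=0 acc=74 shift=7
byte[1]=0xE4 cont=1 payload=0x64: acc |= 100<<7 -> completed=0 acc=12874 shift=14
byte[2]=0x5B cont=0 payload=0x5B: varint #1 complete (value=1503818); reset -> completed=1 acc=0 shift=0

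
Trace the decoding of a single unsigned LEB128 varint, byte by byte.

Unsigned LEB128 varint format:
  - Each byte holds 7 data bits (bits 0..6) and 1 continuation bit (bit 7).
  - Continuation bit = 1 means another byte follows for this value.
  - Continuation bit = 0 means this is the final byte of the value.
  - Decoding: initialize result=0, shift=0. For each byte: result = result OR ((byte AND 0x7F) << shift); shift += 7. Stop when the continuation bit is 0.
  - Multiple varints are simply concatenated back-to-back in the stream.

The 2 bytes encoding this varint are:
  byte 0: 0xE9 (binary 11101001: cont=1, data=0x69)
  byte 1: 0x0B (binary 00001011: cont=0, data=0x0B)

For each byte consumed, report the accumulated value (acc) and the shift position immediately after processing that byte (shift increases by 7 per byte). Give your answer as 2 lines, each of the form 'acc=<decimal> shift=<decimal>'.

Answer: acc=105 shift=7
acc=1513 shift=14

Derivation:
byte 0=0xE9: payload=0x69=105, contrib = 105<<0 = 105; acc -> 105, shift -> 7
byte 1=0x0B: payload=0x0B=11, contrib = 11<<7 = 1408; acc -> 1513, shift -> 14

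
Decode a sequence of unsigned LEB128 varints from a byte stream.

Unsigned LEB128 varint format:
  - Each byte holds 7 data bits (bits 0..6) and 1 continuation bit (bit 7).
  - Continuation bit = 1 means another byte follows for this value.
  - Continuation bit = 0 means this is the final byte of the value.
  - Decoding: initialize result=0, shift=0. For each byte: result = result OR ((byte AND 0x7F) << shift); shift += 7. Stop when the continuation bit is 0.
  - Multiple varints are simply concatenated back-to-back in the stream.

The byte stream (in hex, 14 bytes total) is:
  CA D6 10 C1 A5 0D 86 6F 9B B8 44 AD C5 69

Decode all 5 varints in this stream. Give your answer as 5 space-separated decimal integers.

  byte[0]=0xCA cont=1 payload=0x4A=74: acc |= 74<<0 -> acc=74 shift=7
  byte[1]=0xD6 cont=1 payload=0x56=86: acc |= 86<<7 -> acc=11082 shift=14
  byte[2]=0x10 cont=0 payload=0x10=16: acc |= 16<<14 -> acc=273226 shift=21 [end]
Varint 1: bytes[0:3] = CA D6 10 -> value 273226 (3 byte(s))
  byte[3]=0xC1 cont=1 payload=0x41=65: acc |= 65<<0 -> acc=65 shift=7
  byte[4]=0xA5 cont=1 payload=0x25=37: acc |= 37<<7 -> acc=4801 shift=14
  byte[5]=0x0D cont=0 payload=0x0D=13: acc |= 13<<14 -> acc=217793 shift=21 [end]
Varint 2: bytes[3:6] = C1 A5 0D -> value 217793 (3 byte(s))
  byte[6]=0x86 cont=1 payload=0x06=6: acc |= 6<<0 -> acc=6 shift=7
  byte[7]=0x6F cont=0 payload=0x6F=111: acc |= 111<<7 -> acc=14214 shift=14 [end]
Varint 3: bytes[6:8] = 86 6F -> value 14214 (2 byte(s))
  byte[8]=0x9B cont=1 payload=0x1B=27: acc |= 27<<0 -> acc=27 shift=7
  byte[9]=0xB8 cont=1 payload=0x38=56: acc |= 56<<7 -> acc=7195 shift=14
  byte[10]=0x44 cont=0 payload=0x44=68: acc |= 68<<14 -> acc=1121307 shift=21 [end]
Varint 4: bytes[8:11] = 9B B8 44 -> value 1121307 (3 byte(s))
  byte[11]=0xAD cont=1 payload=0x2D=45: acc |= 45<<0 -> acc=45 shift=7
  byte[12]=0xC5 cont=1 payload=0x45=69: acc |= 69<<7 -> acc=8877 shift=14
  byte[13]=0x69 cont=0 payload=0x69=105: acc |= 105<<14 -> acc=1729197 shift=21 [end]
Varint 5: bytes[11:14] = AD C5 69 -> value 1729197 (3 byte(s))

Answer: 273226 217793 14214 1121307 1729197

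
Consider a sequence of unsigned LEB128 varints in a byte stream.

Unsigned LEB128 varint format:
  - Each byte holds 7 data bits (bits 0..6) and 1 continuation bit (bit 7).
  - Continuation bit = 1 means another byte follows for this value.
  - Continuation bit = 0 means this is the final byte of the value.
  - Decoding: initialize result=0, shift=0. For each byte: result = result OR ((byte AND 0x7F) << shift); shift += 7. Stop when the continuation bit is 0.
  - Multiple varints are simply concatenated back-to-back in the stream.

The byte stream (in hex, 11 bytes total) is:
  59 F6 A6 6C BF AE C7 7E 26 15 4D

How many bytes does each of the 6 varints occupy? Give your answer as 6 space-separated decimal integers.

Answer: 1 3 4 1 1 1

Derivation:
  byte[0]=0x59 cont=0 payload=0x59=89: acc |= 89<<0 -> acc=89 shift=7 [end]
Varint 1: bytes[0:1] = 59 -> value 89 (1 byte(s))
  byte[1]=0xF6 cont=1 payload=0x76=118: acc |= 118<<0 -> acc=118 shift=7
  byte[2]=0xA6 cont=1 payload=0x26=38: acc |= 38<<7 -> acc=4982 shift=14
  byte[3]=0x6C cont=0 payload=0x6C=108: acc |= 108<<14 -> acc=1774454 shift=21 [end]
Varint 2: bytes[1:4] = F6 A6 6C -> value 1774454 (3 byte(s))
  byte[4]=0xBF cont=1 payload=0x3F=63: acc |= 63<<0 -> acc=63 shift=7
  byte[5]=0xAE cont=1 payload=0x2E=46: acc |= 46<<7 -> acc=5951 shift=14
  byte[6]=0xC7 cont=1 payload=0x47=71: acc |= 71<<14 -> acc=1169215 shift=21
  byte[7]=0x7E cont=0 payload=0x7E=126: acc |= 126<<21 -> acc=265410367 shift=28 [end]
Varint 3: bytes[4:8] = BF AE C7 7E -> value 265410367 (4 byte(s))
  byte[8]=0x26 cont=0 payload=0x26=38: acc |= 38<<0 -> acc=38 shift=7 [end]
Varint 4: bytes[8:9] = 26 -> value 38 (1 byte(s))
  byte[9]=0x15 cont=0 payload=0x15=21: acc |= 21<<0 -> acc=21 shift=7 [end]
Varint 5: bytes[9:10] = 15 -> value 21 (1 byte(s))
  byte[10]=0x4D cont=0 payload=0x4D=77: acc |= 77<<0 -> acc=77 shift=7 [end]
Varint 6: bytes[10:11] = 4D -> value 77 (1 byte(s))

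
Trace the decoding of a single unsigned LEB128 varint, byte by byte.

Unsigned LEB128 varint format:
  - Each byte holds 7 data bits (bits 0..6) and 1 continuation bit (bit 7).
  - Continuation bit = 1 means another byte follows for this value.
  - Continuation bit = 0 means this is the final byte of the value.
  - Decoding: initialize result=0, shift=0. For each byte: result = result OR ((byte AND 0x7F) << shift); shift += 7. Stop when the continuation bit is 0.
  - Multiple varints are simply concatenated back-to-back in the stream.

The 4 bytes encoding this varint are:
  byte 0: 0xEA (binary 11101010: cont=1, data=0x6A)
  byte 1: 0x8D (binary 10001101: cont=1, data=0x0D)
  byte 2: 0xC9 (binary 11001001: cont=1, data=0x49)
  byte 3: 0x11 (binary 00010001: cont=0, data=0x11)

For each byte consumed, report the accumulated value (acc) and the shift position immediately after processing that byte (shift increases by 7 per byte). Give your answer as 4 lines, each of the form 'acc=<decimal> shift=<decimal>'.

byte 0=0xEA: payload=0x6A=106, contrib = 106<<0 = 106; acc -> 106, shift -> 7
byte 1=0x8D: payload=0x0D=13, contrib = 13<<7 = 1664; acc -> 1770, shift -> 14
byte 2=0xC9: payload=0x49=73, contrib = 73<<14 = 1196032; acc -> 1197802, shift -> 21
byte 3=0x11: payload=0x11=17, contrib = 17<<21 = 35651584; acc -> 36849386, shift -> 28

Answer: acc=106 shift=7
acc=1770 shift=14
acc=1197802 shift=21
acc=36849386 shift=28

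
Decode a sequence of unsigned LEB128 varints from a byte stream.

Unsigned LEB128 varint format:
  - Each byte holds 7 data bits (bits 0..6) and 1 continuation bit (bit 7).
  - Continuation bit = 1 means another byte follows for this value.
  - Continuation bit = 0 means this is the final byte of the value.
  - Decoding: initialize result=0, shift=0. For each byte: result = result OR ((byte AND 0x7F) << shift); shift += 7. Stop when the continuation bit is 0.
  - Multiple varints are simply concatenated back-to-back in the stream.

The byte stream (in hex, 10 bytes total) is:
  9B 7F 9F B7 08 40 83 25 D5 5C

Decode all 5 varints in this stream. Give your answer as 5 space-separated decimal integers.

  byte[0]=0x9B cont=1 payload=0x1B=27: acc |= 27<<0 -> acc=27 shift=7
  byte[1]=0x7F cont=0 payload=0x7F=127: acc |= 127<<7 -> acc=16283 shift=14 [end]
Varint 1: bytes[0:2] = 9B 7F -> value 16283 (2 byte(s))
  byte[2]=0x9F cont=1 payload=0x1F=31: acc |= 31<<0 -> acc=31 shift=7
  byte[3]=0xB7 cont=1 payload=0x37=55: acc |= 55<<7 -> acc=7071 shift=14
  byte[4]=0x08 cont=0 payload=0x08=8: acc |= 8<<14 -> acc=138143 shift=21 [end]
Varint 2: bytes[2:5] = 9F B7 08 -> value 138143 (3 byte(s))
  byte[5]=0x40 cont=0 payload=0x40=64: acc |= 64<<0 -> acc=64 shift=7 [end]
Varint 3: bytes[5:6] = 40 -> value 64 (1 byte(s))
  byte[6]=0x83 cont=1 payload=0x03=3: acc |= 3<<0 -> acc=3 shift=7
  byte[7]=0x25 cont=0 payload=0x25=37: acc |= 37<<7 -> acc=4739 shift=14 [end]
Varint 4: bytes[6:8] = 83 25 -> value 4739 (2 byte(s))
  byte[8]=0xD5 cont=1 payload=0x55=85: acc |= 85<<0 -> acc=85 shift=7
  byte[9]=0x5C cont=0 payload=0x5C=92: acc |= 92<<7 -> acc=11861 shift=14 [end]
Varint 5: bytes[8:10] = D5 5C -> value 11861 (2 byte(s))

Answer: 16283 138143 64 4739 11861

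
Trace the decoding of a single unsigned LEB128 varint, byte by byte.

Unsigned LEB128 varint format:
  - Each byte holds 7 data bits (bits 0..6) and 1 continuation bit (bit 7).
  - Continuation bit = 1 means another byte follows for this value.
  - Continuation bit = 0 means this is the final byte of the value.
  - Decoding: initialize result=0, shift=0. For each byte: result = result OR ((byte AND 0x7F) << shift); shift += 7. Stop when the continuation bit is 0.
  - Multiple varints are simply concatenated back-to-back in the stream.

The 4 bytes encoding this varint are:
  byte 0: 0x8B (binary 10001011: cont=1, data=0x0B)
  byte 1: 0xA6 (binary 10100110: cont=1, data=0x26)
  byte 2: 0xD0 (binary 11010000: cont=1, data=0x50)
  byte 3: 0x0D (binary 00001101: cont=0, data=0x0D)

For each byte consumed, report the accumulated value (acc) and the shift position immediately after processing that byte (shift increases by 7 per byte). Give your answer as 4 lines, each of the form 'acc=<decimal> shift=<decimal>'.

Answer: acc=11 shift=7
acc=4875 shift=14
acc=1315595 shift=21
acc=28578571 shift=28

Derivation:
byte 0=0x8B: payload=0x0B=11, contrib = 11<<0 = 11; acc -> 11, shift -> 7
byte 1=0xA6: payload=0x26=38, contrib = 38<<7 = 4864; acc -> 4875, shift -> 14
byte 2=0xD0: payload=0x50=80, contrib = 80<<14 = 1310720; acc -> 1315595, shift -> 21
byte 3=0x0D: payload=0x0D=13, contrib = 13<<21 = 27262976; acc -> 28578571, shift -> 28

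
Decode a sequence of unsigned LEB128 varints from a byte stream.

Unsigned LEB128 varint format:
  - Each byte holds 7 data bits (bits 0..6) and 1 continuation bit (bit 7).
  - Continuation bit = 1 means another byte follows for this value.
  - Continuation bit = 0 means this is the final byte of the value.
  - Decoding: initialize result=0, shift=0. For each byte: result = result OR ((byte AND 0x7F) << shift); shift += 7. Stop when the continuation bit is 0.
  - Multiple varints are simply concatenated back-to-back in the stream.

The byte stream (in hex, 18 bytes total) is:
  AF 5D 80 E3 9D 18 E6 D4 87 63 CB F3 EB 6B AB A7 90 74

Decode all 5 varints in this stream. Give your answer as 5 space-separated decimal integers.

  byte[0]=0xAF cont=1 payload=0x2F=47: acc |= 47<<0 -> acc=47 shift=7
  byte[1]=0x5D cont=0 payload=0x5D=93: acc |= 93<<7 -> acc=11951 shift=14 [end]
Varint 1: bytes[0:2] = AF 5D -> value 11951 (2 byte(s))
  byte[2]=0x80 cont=1 payload=0x00=0: acc |= 0<<0 -> acc=0 shift=7
  byte[3]=0xE3 cont=1 payload=0x63=99: acc |= 99<<7 -> acc=12672 shift=14
  byte[4]=0x9D cont=1 payload=0x1D=29: acc |= 29<<14 -> acc=487808 shift=21
  byte[5]=0x18 cont=0 payload=0x18=24: acc |= 24<<21 -> acc=50819456 shift=28 [end]
Varint 2: bytes[2:6] = 80 E3 9D 18 -> value 50819456 (4 byte(s))
  byte[6]=0xE6 cont=1 payload=0x66=102: acc |= 102<<0 -> acc=102 shift=7
  byte[7]=0xD4 cont=1 payload=0x54=84: acc |= 84<<7 -> acc=10854 shift=14
  byte[8]=0x87 cont=1 payload=0x07=7: acc |= 7<<14 -> acc=125542 shift=21
  byte[9]=0x63 cont=0 payload=0x63=99: acc |= 99<<21 -> acc=207743590 shift=28 [end]
Varint 3: bytes[6:10] = E6 D4 87 63 -> value 207743590 (4 byte(s))
  byte[10]=0xCB cont=1 payload=0x4B=75: acc |= 75<<0 -> acc=75 shift=7
  byte[11]=0xF3 cont=1 payload=0x73=115: acc |= 115<<7 -> acc=14795 shift=14
  byte[12]=0xEB cont=1 payload=0x6B=107: acc |= 107<<14 -> acc=1767883 shift=21
  byte[13]=0x6B cont=0 payload=0x6B=107: acc |= 107<<21 -> acc=226163147 shift=28 [end]
Varint 4: bytes[10:14] = CB F3 EB 6B -> value 226163147 (4 byte(s))
  byte[14]=0xAB cont=1 payload=0x2B=43: acc |= 43<<0 -> acc=43 shift=7
  byte[15]=0xA7 cont=1 payload=0x27=39: acc |= 39<<7 -> acc=5035 shift=14
  byte[16]=0x90 cont=1 payload=0x10=16: acc |= 16<<14 -> acc=267179 shift=21
  byte[17]=0x74 cont=0 payload=0x74=116: acc |= 116<<21 -> acc=243536811 shift=28 [end]
Varint 5: bytes[14:18] = AB A7 90 74 -> value 243536811 (4 byte(s))

Answer: 11951 50819456 207743590 226163147 243536811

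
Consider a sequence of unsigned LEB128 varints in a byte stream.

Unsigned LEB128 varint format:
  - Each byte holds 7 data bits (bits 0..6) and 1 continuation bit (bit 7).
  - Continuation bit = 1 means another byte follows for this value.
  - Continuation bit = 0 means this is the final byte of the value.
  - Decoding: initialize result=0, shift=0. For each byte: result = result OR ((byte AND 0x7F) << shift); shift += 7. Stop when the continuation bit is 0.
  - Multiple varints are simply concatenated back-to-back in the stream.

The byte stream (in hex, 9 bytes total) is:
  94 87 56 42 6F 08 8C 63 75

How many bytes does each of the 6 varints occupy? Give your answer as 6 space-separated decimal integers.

Answer: 3 1 1 1 2 1

Derivation:
  byte[0]=0x94 cont=1 payload=0x14=20: acc |= 20<<0 -> acc=20 shift=7
  byte[1]=0x87 cont=1 payload=0x07=7: acc |= 7<<7 -> acc=916 shift=14
  byte[2]=0x56 cont=0 payload=0x56=86: acc |= 86<<14 -> acc=1409940 shift=21 [end]
Varint 1: bytes[0:3] = 94 87 56 -> value 1409940 (3 byte(s))
  byte[3]=0x42 cont=0 payload=0x42=66: acc |= 66<<0 -> acc=66 shift=7 [end]
Varint 2: bytes[3:4] = 42 -> value 66 (1 byte(s))
  byte[4]=0x6F cont=0 payload=0x6F=111: acc |= 111<<0 -> acc=111 shift=7 [end]
Varint 3: bytes[4:5] = 6F -> value 111 (1 byte(s))
  byte[5]=0x08 cont=0 payload=0x08=8: acc |= 8<<0 -> acc=8 shift=7 [end]
Varint 4: bytes[5:6] = 08 -> value 8 (1 byte(s))
  byte[6]=0x8C cont=1 payload=0x0C=12: acc |= 12<<0 -> acc=12 shift=7
  byte[7]=0x63 cont=0 payload=0x63=99: acc |= 99<<7 -> acc=12684 shift=14 [end]
Varint 5: bytes[6:8] = 8C 63 -> value 12684 (2 byte(s))
  byte[8]=0x75 cont=0 payload=0x75=117: acc |= 117<<0 -> acc=117 shift=7 [end]
Varint 6: bytes[8:9] = 75 -> value 117 (1 byte(s))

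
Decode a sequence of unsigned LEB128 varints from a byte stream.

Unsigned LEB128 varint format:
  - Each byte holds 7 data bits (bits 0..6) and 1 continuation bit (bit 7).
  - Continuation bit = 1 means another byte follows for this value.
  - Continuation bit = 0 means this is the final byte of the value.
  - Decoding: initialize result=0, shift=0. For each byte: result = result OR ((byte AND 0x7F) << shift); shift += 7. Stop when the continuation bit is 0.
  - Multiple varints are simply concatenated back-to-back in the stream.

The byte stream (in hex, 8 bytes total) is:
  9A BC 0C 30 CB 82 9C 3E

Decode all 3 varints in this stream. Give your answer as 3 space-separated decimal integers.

  byte[0]=0x9A cont=1 payload=0x1A=26: acc |= 26<<0 -> acc=26 shift=7
  byte[1]=0xBC cont=1 payload=0x3C=60: acc |= 60<<7 -> acc=7706 shift=14
  byte[2]=0x0C cont=0 payload=0x0C=12: acc |= 12<<14 -> acc=204314 shift=21 [end]
Varint 1: bytes[0:3] = 9A BC 0C -> value 204314 (3 byte(s))
  byte[3]=0x30 cont=0 payload=0x30=48: acc |= 48<<0 -> acc=48 shift=7 [end]
Varint 2: bytes[3:4] = 30 -> value 48 (1 byte(s))
  byte[4]=0xCB cont=1 payload=0x4B=75: acc |= 75<<0 -> acc=75 shift=7
  byte[5]=0x82 cont=1 payload=0x02=2: acc |= 2<<7 -> acc=331 shift=14
  byte[6]=0x9C cont=1 payload=0x1C=28: acc |= 28<<14 -> acc=459083 shift=21
  byte[7]=0x3E cont=0 payload=0x3E=62: acc |= 62<<21 -> acc=130482507 shift=28 [end]
Varint 3: bytes[4:8] = CB 82 9C 3E -> value 130482507 (4 byte(s))

Answer: 204314 48 130482507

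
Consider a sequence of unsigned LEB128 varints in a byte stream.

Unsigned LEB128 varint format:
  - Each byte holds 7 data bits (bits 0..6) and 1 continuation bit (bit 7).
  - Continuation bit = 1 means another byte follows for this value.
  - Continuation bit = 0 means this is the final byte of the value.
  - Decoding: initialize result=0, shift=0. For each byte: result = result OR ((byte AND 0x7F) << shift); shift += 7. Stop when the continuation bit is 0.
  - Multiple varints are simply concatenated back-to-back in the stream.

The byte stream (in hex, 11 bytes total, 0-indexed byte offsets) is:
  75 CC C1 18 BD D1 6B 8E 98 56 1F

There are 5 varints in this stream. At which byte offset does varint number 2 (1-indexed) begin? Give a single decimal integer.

Answer: 1

Derivation:
  byte[0]=0x75 cont=0 payload=0x75=117: acc |= 117<<0 -> acc=117 shift=7 [end]
Varint 1: bytes[0:1] = 75 -> value 117 (1 byte(s))
  byte[1]=0xCC cont=1 payload=0x4C=76: acc |= 76<<0 -> acc=76 shift=7
  byte[2]=0xC1 cont=1 payload=0x41=65: acc |= 65<<7 -> acc=8396 shift=14
  byte[3]=0x18 cont=0 payload=0x18=24: acc |= 24<<14 -> acc=401612 shift=21 [end]
Varint 2: bytes[1:4] = CC C1 18 -> value 401612 (3 byte(s))
  byte[4]=0xBD cont=1 payload=0x3D=61: acc |= 61<<0 -> acc=61 shift=7
  byte[5]=0xD1 cont=1 payload=0x51=81: acc |= 81<<7 -> acc=10429 shift=14
  byte[6]=0x6B cont=0 payload=0x6B=107: acc |= 107<<14 -> acc=1763517 shift=21 [end]
Varint 3: bytes[4:7] = BD D1 6B -> value 1763517 (3 byte(s))
  byte[7]=0x8E cont=1 payload=0x0E=14: acc |= 14<<0 -> acc=14 shift=7
  byte[8]=0x98 cont=1 payload=0x18=24: acc |= 24<<7 -> acc=3086 shift=14
  byte[9]=0x56 cont=0 payload=0x56=86: acc |= 86<<14 -> acc=1412110 shift=21 [end]
Varint 4: bytes[7:10] = 8E 98 56 -> value 1412110 (3 byte(s))
  byte[10]=0x1F cont=0 payload=0x1F=31: acc |= 31<<0 -> acc=31 shift=7 [end]
Varint 5: bytes[10:11] = 1F -> value 31 (1 byte(s))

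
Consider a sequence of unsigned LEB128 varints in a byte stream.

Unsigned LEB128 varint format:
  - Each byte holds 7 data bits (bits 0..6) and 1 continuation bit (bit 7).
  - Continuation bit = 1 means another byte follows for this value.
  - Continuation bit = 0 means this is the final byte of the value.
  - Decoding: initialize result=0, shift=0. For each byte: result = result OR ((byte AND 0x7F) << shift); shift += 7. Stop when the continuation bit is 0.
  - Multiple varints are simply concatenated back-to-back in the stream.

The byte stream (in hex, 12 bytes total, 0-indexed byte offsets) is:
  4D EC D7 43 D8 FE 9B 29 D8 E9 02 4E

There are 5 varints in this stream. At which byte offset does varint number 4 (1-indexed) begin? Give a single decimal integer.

  byte[0]=0x4D cont=0 payload=0x4D=77: acc |= 77<<0 -> acc=77 shift=7 [end]
Varint 1: bytes[0:1] = 4D -> value 77 (1 byte(s))
  byte[1]=0xEC cont=1 payload=0x6C=108: acc |= 108<<0 -> acc=108 shift=7
  byte[2]=0xD7 cont=1 payload=0x57=87: acc |= 87<<7 -> acc=11244 shift=14
  byte[3]=0x43 cont=0 payload=0x43=67: acc |= 67<<14 -> acc=1108972 shift=21 [end]
Varint 2: bytes[1:4] = EC D7 43 -> value 1108972 (3 byte(s))
  byte[4]=0xD8 cont=1 payload=0x58=88: acc |= 88<<0 -> acc=88 shift=7
  byte[5]=0xFE cont=1 payload=0x7E=126: acc |= 126<<7 -> acc=16216 shift=14
  byte[6]=0x9B cont=1 payload=0x1B=27: acc |= 27<<14 -> acc=458584 shift=21
  byte[7]=0x29 cont=0 payload=0x29=41: acc |= 41<<21 -> acc=86441816 shift=28 [end]
Varint 3: bytes[4:8] = D8 FE 9B 29 -> value 86441816 (4 byte(s))
  byte[8]=0xD8 cont=1 payload=0x58=88: acc |= 88<<0 -> acc=88 shift=7
  byte[9]=0xE9 cont=1 payload=0x69=105: acc |= 105<<7 -> acc=13528 shift=14
  byte[10]=0x02 cont=0 payload=0x02=2: acc |= 2<<14 -> acc=46296 shift=21 [end]
Varint 4: bytes[8:11] = D8 E9 02 -> value 46296 (3 byte(s))
  byte[11]=0x4E cont=0 payload=0x4E=78: acc |= 78<<0 -> acc=78 shift=7 [end]
Varint 5: bytes[11:12] = 4E -> value 78 (1 byte(s))

Answer: 8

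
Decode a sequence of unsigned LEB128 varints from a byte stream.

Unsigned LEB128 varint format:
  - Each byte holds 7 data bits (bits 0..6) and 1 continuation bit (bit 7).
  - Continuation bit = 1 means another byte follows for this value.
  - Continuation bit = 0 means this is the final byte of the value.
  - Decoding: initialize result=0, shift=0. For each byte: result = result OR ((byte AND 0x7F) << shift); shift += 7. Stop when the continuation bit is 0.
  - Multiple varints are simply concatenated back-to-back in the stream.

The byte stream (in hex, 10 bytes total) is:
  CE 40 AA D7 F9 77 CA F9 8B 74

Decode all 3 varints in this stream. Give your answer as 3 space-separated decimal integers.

Answer: 8270 251554730 243465418

Derivation:
  byte[0]=0xCE cont=1 payload=0x4E=78: acc |= 78<<0 -> acc=78 shift=7
  byte[1]=0x40 cont=0 payload=0x40=64: acc |= 64<<7 -> acc=8270 shift=14 [end]
Varint 1: bytes[0:2] = CE 40 -> value 8270 (2 byte(s))
  byte[2]=0xAA cont=1 payload=0x2A=42: acc |= 42<<0 -> acc=42 shift=7
  byte[3]=0xD7 cont=1 payload=0x57=87: acc |= 87<<7 -> acc=11178 shift=14
  byte[4]=0xF9 cont=1 payload=0x79=121: acc |= 121<<14 -> acc=1993642 shift=21
  byte[5]=0x77 cont=0 payload=0x77=119: acc |= 119<<21 -> acc=251554730 shift=28 [end]
Varint 2: bytes[2:6] = AA D7 F9 77 -> value 251554730 (4 byte(s))
  byte[6]=0xCA cont=1 payload=0x4A=74: acc |= 74<<0 -> acc=74 shift=7
  byte[7]=0xF9 cont=1 payload=0x79=121: acc |= 121<<7 -> acc=15562 shift=14
  byte[8]=0x8B cont=1 payload=0x0B=11: acc |= 11<<14 -> acc=195786 shift=21
  byte[9]=0x74 cont=0 payload=0x74=116: acc |= 116<<21 -> acc=243465418 shift=28 [end]
Varint 3: bytes[6:10] = CA F9 8B 74 -> value 243465418 (4 byte(s))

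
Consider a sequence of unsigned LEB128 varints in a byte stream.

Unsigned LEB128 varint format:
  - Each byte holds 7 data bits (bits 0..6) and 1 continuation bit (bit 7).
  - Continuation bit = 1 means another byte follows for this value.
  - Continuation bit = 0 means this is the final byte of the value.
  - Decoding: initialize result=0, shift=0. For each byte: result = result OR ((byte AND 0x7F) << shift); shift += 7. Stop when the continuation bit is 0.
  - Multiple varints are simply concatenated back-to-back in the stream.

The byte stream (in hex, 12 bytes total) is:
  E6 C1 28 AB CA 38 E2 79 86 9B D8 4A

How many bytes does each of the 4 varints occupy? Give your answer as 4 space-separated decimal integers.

Answer: 3 3 2 4

Derivation:
  byte[0]=0xE6 cont=1 payload=0x66=102: acc |= 102<<0 -> acc=102 shift=7
  byte[1]=0xC1 cont=1 payload=0x41=65: acc |= 65<<7 -> acc=8422 shift=14
  byte[2]=0x28 cont=0 payload=0x28=40: acc |= 40<<14 -> acc=663782 shift=21 [end]
Varint 1: bytes[0:3] = E6 C1 28 -> value 663782 (3 byte(s))
  byte[3]=0xAB cont=1 payload=0x2B=43: acc |= 43<<0 -> acc=43 shift=7
  byte[4]=0xCA cont=1 payload=0x4A=74: acc |= 74<<7 -> acc=9515 shift=14
  byte[5]=0x38 cont=0 payload=0x38=56: acc |= 56<<14 -> acc=927019 shift=21 [end]
Varint 2: bytes[3:6] = AB CA 38 -> value 927019 (3 byte(s))
  byte[6]=0xE2 cont=1 payload=0x62=98: acc |= 98<<0 -> acc=98 shift=7
  byte[7]=0x79 cont=0 payload=0x79=121: acc |= 121<<7 -> acc=15586 shift=14 [end]
Varint 3: bytes[6:8] = E2 79 -> value 15586 (2 byte(s))
  byte[8]=0x86 cont=1 payload=0x06=6: acc |= 6<<0 -> acc=6 shift=7
  byte[9]=0x9B cont=1 payload=0x1B=27: acc |= 27<<7 -> acc=3462 shift=14
  byte[10]=0xD8 cont=1 payload=0x58=88: acc |= 88<<14 -> acc=1445254 shift=21
  byte[11]=0x4A cont=0 payload=0x4A=74: acc |= 74<<21 -> acc=156634502 shift=28 [end]
Varint 4: bytes[8:12] = 86 9B D8 4A -> value 156634502 (4 byte(s))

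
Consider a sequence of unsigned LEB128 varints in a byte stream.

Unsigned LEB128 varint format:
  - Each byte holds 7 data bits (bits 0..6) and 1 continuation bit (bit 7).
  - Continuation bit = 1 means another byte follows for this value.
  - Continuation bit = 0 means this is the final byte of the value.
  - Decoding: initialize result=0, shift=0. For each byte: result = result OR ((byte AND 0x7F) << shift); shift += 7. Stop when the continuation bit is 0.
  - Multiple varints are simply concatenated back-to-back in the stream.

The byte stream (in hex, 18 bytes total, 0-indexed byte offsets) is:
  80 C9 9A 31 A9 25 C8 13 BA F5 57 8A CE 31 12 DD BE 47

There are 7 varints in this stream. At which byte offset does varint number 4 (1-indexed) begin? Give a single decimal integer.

Answer: 8

Derivation:
  byte[0]=0x80 cont=1 payload=0x00=0: acc |= 0<<0 -> acc=0 shift=7
  byte[1]=0xC9 cont=1 payload=0x49=73: acc |= 73<<7 -> acc=9344 shift=14
  byte[2]=0x9A cont=1 payload=0x1A=26: acc |= 26<<14 -> acc=435328 shift=21
  byte[3]=0x31 cont=0 payload=0x31=49: acc |= 49<<21 -> acc=103195776 shift=28 [end]
Varint 1: bytes[0:4] = 80 C9 9A 31 -> value 103195776 (4 byte(s))
  byte[4]=0xA9 cont=1 payload=0x29=41: acc |= 41<<0 -> acc=41 shift=7
  byte[5]=0x25 cont=0 payload=0x25=37: acc |= 37<<7 -> acc=4777 shift=14 [end]
Varint 2: bytes[4:6] = A9 25 -> value 4777 (2 byte(s))
  byte[6]=0xC8 cont=1 payload=0x48=72: acc |= 72<<0 -> acc=72 shift=7
  byte[7]=0x13 cont=0 payload=0x13=19: acc |= 19<<7 -> acc=2504 shift=14 [end]
Varint 3: bytes[6:8] = C8 13 -> value 2504 (2 byte(s))
  byte[8]=0xBA cont=1 payload=0x3A=58: acc |= 58<<0 -> acc=58 shift=7
  byte[9]=0xF5 cont=1 payload=0x75=117: acc |= 117<<7 -> acc=15034 shift=14
  byte[10]=0x57 cont=0 payload=0x57=87: acc |= 87<<14 -> acc=1440442 shift=21 [end]
Varint 4: bytes[8:11] = BA F5 57 -> value 1440442 (3 byte(s))
  byte[11]=0x8A cont=1 payload=0x0A=10: acc |= 10<<0 -> acc=10 shift=7
  byte[12]=0xCE cont=1 payload=0x4E=78: acc |= 78<<7 -> acc=9994 shift=14
  byte[13]=0x31 cont=0 payload=0x31=49: acc |= 49<<14 -> acc=812810 shift=21 [end]
Varint 5: bytes[11:14] = 8A CE 31 -> value 812810 (3 byte(s))
  byte[14]=0x12 cont=0 payload=0x12=18: acc |= 18<<0 -> acc=18 shift=7 [end]
Varint 6: bytes[14:15] = 12 -> value 18 (1 byte(s))
  byte[15]=0xDD cont=1 payload=0x5D=93: acc |= 93<<0 -> acc=93 shift=7
  byte[16]=0xBE cont=1 payload=0x3E=62: acc |= 62<<7 -> acc=8029 shift=14
  byte[17]=0x47 cont=0 payload=0x47=71: acc |= 71<<14 -> acc=1171293 shift=21 [end]
Varint 7: bytes[15:18] = DD BE 47 -> value 1171293 (3 byte(s))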